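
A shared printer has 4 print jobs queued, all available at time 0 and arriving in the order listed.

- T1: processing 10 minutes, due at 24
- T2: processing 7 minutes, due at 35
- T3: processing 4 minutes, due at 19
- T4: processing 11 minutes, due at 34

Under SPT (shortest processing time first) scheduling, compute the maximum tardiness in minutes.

0

SPT (increasing processing time): T3 T2 T1 T4.
T3: 0→4, due 19, tardiness 0
T2: 4→11, due 35, tardiness 0
T1: 11→21, due 24, tardiness 0
T4: 21→32, due 34, tardiness 0
Maximum = 0.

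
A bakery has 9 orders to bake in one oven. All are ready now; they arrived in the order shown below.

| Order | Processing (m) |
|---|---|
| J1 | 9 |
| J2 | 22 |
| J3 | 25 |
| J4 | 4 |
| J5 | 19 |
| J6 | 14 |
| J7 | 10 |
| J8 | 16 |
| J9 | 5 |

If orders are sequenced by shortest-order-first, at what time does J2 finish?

99

SPT (increasing processing time): J4 J9 J1 J7 J6 J8 J5 J2 J3.
J4: 0→4
J9: 4→9
J1: 9→18
J7: 18→28
J6: 28→42
J8: 42→58
J5: 58→77
J2: 77→99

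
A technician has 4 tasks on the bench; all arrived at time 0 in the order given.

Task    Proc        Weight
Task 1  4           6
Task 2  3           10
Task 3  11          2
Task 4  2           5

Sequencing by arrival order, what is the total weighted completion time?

230

FIFO (arrival order): Task 1 Task 2 Task 3 Task 4.
Task 1: finishes 4, weight 6, w·C = 24
Task 2: finishes 7, weight 10, w·C = 70
Task 3: finishes 18, weight 2, w·C = 36
Task 4: finishes 20, weight 5, w·C = 100
Sum = 24+70+36+100 = 230.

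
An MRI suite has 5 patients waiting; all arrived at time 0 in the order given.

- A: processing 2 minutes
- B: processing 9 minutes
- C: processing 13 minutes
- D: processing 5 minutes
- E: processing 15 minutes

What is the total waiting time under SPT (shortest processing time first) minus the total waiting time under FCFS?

-12

SPT (increasing processing time): A D B C E.
A: waits 0, runs 0→2
D: waits 2, runs 2→7
B: waits 7, runs 7→16
C: waits 16, runs 16→29
E: waits 29, runs 29→44
Sum = 0+2+7+16+29 = 54.
FIFO (arrival order): A B C D E.
A: waits 0, runs 0→2
B: waits 2, runs 2→11
C: waits 11, runs 11→24
D: waits 24, runs 24→29
E: waits 29, runs 29→44
Sum = 0+2+11+24+29 = 66.
Difference = 54 − 66 = -12.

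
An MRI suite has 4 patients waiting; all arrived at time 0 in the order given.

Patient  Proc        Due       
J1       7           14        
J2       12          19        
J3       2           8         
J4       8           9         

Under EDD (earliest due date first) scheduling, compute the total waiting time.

EDD (increasing due date): J3 J4 J1 J2.
J3: waits 0, runs 0→2
J4: waits 2, runs 2→10
J1: waits 10, runs 10→17
J2: waits 17, runs 17→29
Sum = 0+2+10+17 = 29.

29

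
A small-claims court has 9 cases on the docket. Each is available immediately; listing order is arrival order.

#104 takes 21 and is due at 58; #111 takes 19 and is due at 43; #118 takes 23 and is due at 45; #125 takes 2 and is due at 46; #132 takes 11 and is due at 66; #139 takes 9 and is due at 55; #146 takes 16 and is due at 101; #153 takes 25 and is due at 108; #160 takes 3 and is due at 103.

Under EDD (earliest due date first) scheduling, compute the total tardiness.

EDD (increasing due date): #111 #118 #125 #139 #104 #132 #146 #160 #153.
#111: 0→19, due 43, tardiness 0
#118: 19→42, due 45, tardiness 0
#125: 42→44, due 46, tardiness 0
#139: 44→53, due 55, tardiness 0
#104: 53→74, due 58, tardiness 16
#132: 74→85, due 66, tardiness 19
#146: 85→101, due 101, tardiness 0
#160: 101→104, due 103, tardiness 1
#153: 104→129, due 108, tardiness 21
Sum = 0+0+0+0+16+19+0+1+21 = 57.

57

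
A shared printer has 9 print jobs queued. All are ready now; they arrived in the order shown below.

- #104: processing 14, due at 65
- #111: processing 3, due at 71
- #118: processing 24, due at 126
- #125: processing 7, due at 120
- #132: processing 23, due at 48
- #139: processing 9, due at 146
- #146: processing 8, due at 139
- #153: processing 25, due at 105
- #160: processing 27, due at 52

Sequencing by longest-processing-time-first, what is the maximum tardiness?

69

LPT (decreasing processing time): #160 #153 #118 #132 #104 #139 #146 #125 #111.
#160: 0→27, due 52, tardiness 0
#153: 27→52, due 105, tardiness 0
#118: 52→76, due 126, tardiness 0
#132: 76→99, due 48, tardiness 51
#104: 99→113, due 65, tardiness 48
#139: 113→122, due 146, tardiness 0
#146: 122→130, due 139, tardiness 0
#125: 130→137, due 120, tardiness 17
#111: 137→140, due 71, tardiness 69
Maximum = 69.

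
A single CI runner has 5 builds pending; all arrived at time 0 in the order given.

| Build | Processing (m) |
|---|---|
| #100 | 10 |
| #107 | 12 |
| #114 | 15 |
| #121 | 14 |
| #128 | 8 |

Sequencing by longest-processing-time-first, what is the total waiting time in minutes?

LPT (decreasing processing time): #114 #121 #107 #100 #128.
#114: waits 0, runs 0→15
#121: waits 15, runs 15→29
#107: waits 29, runs 29→41
#100: waits 41, runs 41→51
#128: waits 51, runs 51→59
Sum = 0+15+29+41+51 = 136.

136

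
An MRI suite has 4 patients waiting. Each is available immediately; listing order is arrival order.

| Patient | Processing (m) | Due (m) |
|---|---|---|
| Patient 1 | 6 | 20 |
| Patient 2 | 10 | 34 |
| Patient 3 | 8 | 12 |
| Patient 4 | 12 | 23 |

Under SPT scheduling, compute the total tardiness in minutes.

15

SPT (increasing processing time): Patient 1 Patient 3 Patient 2 Patient 4.
Patient 1: 0→6, due 20, tardiness 0
Patient 3: 6→14, due 12, tardiness 2
Patient 2: 14→24, due 34, tardiness 0
Patient 4: 24→36, due 23, tardiness 13
Sum = 0+2+0+13 = 15.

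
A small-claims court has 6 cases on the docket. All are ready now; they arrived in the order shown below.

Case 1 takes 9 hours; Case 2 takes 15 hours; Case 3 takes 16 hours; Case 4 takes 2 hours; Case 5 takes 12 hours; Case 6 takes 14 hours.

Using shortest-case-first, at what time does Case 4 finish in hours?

2

SPT (increasing processing time): Case 4 Case 1 Case 5 Case 6 Case 2 Case 3.
Case 4: 0→2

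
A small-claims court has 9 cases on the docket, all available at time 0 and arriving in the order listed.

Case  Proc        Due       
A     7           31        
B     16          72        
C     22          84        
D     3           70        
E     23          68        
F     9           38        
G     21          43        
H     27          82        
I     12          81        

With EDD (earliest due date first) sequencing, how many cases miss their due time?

EDD (increasing due date): A F G E D B I H C.
A: 0→7, due 31, tardiness 0
F: 7→16, due 38, tardiness 0
G: 16→37, due 43, tardiness 0
E: 37→60, due 68, tardiness 0
D: 60→63, due 70, tardiness 0
B: 63→79, due 72, tardiness 7
I: 79→91, due 81, tardiness 10
H: 91→118, due 82, tardiness 36
C: 118→140, due 84, tardiness 56
Late cases: 4.

4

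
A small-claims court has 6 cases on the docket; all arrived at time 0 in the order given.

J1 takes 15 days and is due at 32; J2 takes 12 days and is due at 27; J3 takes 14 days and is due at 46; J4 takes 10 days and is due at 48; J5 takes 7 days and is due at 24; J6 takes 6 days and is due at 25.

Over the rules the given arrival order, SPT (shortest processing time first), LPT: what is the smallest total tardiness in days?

FIFO (arrival order): J1 J2 J3 J4 J5 J6.
J1: 0→15, due 32, tardiness 0
J2: 15→27, due 27, tardiness 0
J3: 27→41, due 46, tardiness 0
J4: 41→51, due 48, tardiness 3
J5: 51→58, due 24, tardiness 34
J6: 58→64, due 25, tardiness 39
Sum = 0+0+0+3+34+39 = 76.
SPT (increasing processing time): J6 J5 J4 J2 J3 J1.
J6: 0→6, due 25, tardiness 0
J5: 6→13, due 24, tardiness 0
J4: 13→23, due 48, tardiness 0
J2: 23→35, due 27, tardiness 8
J3: 35→49, due 46, tardiness 3
J1: 49→64, due 32, tardiness 32
Sum = 0+0+0+8+3+32 = 43.
LPT (decreasing processing time): J1 J3 J2 J4 J5 J6.
J1: 0→15, due 32, tardiness 0
J3: 15→29, due 46, tardiness 0
J2: 29→41, due 27, tardiness 14
J4: 41→51, due 48, tardiness 3
J5: 51→58, due 24, tardiness 34
J6: 58→64, due 25, tardiness 39
Sum = 0+0+14+3+34+39 = 90.
FIFO 76, SPT 43, LPT 90 → minimum 43.

43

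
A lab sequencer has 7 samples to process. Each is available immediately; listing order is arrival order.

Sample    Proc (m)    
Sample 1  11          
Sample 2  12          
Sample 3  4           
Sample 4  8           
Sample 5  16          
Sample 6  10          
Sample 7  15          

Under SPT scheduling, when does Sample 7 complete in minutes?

SPT (increasing processing time): Sample 3 Sample 4 Sample 6 Sample 1 Sample 2 Sample 7 Sample 5.
Sample 3: 0→4
Sample 4: 4→12
Sample 6: 12→22
Sample 1: 22→33
Sample 2: 33→45
Sample 7: 45→60

60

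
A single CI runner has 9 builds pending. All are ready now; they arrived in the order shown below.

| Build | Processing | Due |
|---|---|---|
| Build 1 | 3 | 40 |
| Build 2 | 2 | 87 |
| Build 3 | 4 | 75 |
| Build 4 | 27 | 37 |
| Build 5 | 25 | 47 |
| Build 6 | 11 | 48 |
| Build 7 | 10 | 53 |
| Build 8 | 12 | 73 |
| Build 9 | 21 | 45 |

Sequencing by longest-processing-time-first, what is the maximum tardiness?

73

LPT (decreasing processing time): Build 4 Build 5 Build 9 Build 8 Build 6 Build 7 Build 3 Build 1 Build 2.
Build 4: 0→27, due 37, tardiness 0
Build 5: 27→52, due 47, tardiness 5
Build 9: 52→73, due 45, tardiness 28
Build 8: 73→85, due 73, tardiness 12
Build 6: 85→96, due 48, tardiness 48
Build 7: 96→106, due 53, tardiness 53
Build 3: 106→110, due 75, tardiness 35
Build 1: 110→113, due 40, tardiness 73
Build 2: 113→115, due 87, tardiness 28
Maximum = 73.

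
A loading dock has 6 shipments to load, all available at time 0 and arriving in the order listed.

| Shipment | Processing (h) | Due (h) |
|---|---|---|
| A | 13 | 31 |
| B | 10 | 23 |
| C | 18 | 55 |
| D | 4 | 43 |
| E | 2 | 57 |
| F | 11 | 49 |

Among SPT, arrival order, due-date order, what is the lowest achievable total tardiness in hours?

2

SPT (increasing processing time): E D B F A C.
E: 0→2, due 57, tardiness 0
D: 2→6, due 43, tardiness 0
B: 6→16, due 23, tardiness 0
F: 16→27, due 49, tardiness 0
A: 27→40, due 31, tardiness 9
C: 40→58, due 55, tardiness 3
Sum = 0+0+0+0+9+3 = 12.
FIFO (arrival order): A B C D E F.
A: 0→13, due 31, tardiness 0
B: 13→23, due 23, tardiness 0
C: 23→41, due 55, tardiness 0
D: 41→45, due 43, tardiness 2
E: 45→47, due 57, tardiness 0
F: 47→58, due 49, tardiness 9
Sum = 0+0+0+2+0+9 = 11.
EDD (increasing due date): B A D F C E.
B: 0→10, due 23, tardiness 0
A: 10→23, due 31, tardiness 0
D: 23→27, due 43, tardiness 0
F: 27→38, due 49, tardiness 0
C: 38→56, due 55, tardiness 1
E: 56→58, due 57, tardiness 1
Sum = 0+0+0+0+1+1 = 2.
SPT 12, FIFO 11, EDD 2 → minimum 2.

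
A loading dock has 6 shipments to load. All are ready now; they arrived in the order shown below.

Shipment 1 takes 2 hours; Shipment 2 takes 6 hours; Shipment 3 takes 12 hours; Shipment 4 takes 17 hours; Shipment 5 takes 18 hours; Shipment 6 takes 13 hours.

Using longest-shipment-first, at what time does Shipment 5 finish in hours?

18

LPT (decreasing processing time): Shipment 5 Shipment 4 Shipment 6 Shipment 3 Shipment 2 Shipment 1.
Shipment 5: 0→18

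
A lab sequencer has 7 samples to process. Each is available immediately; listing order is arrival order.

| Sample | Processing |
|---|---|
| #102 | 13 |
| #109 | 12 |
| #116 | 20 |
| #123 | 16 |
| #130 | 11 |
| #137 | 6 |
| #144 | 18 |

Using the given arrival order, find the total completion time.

FIFO (arrival order): #102 #109 #116 #123 #130 #137 #144.
#102: 0→13
#109: 13→25
#116: 25→45
#123: 45→61
#130: 61→72
#137: 72→78
#144: 78→96
Sum = 13+25+45+61+72+78+96 = 390.

390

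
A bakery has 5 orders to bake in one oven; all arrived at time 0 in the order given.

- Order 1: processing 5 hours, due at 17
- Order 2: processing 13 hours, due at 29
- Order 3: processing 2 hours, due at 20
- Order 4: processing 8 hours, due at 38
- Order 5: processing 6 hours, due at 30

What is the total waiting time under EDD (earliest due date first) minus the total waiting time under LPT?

EDD (increasing due date): Order 1 Order 3 Order 2 Order 5 Order 4.
Order 1: waits 0, runs 0→5
Order 3: waits 5, runs 5→7
Order 2: waits 7, runs 7→20
Order 5: waits 20, runs 20→26
Order 4: waits 26, runs 26→34
Sum = 0+5+7+20+26 = 58.
LPT (decreasing processing time): Order 2 Order 4 Order 5 Order 1 Order 3.
Order 2: waits 0, runs 0→13
Order 4: waits 13, runs 13→21
Order 5: waits 21, runs 21→27
Order 1: waits 27, runs 27→32
Order 3: waits 32, runs 32→34
Sum = 0+13+21+27+32 = 93.
Difference = 58 − 93 = -35.

-35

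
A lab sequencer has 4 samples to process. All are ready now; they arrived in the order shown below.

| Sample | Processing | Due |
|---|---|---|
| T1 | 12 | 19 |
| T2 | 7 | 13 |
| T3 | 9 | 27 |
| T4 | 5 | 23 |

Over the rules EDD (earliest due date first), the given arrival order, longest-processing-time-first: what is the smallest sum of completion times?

EDD (increasing due date): T2 T1 T4 T3.
T2: 0→7
T1: 7→19
T4: 19→24
T3: 24→33
Sum = 7+19+24+33 = 83.
FIFO (arrival order): T1 T2 T3 T4.
T1: 0→12
T2: 12→19
T3: 19→28
T4: 28→33
Sum = 12+19+28+33 = 92.
LPT (decreasing processing time): T1 T3 T2 T4.
T1: 0→12
T3: 12→21
T2: 21→28
T4: 28→33
Sum = 12+21+28+33 = 94.
EDD 83, FIFO 92, LPT 94 → minimum 83.

83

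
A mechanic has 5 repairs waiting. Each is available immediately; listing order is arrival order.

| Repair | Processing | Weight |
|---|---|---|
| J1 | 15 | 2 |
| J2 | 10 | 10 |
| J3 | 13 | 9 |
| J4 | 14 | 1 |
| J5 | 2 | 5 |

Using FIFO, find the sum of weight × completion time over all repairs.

FIFO (arrival order): J1 J2 J3 J4 J5.
J1: finishes 15, weight 2, w·C = 30
J2: finishes 25, weight 10, w·C = 250
J3: finishes 38, weight 9, w·C = 342
J4: finishes 52, weight 1, w·C = 52
J5: finishes 54, weight 5, w·C = 270
Sum = 30+250+342+52+270 = 944.

944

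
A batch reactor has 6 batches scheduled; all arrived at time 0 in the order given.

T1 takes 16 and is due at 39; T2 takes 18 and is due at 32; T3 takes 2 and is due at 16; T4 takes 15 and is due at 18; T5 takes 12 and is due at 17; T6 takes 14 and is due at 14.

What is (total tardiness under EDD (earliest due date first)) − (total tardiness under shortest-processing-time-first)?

-1

EDD (increasing due date): T6 T3 T5 T4 T2 T1.
T6: 0→14, due 14, tardiness 0
T3: 14→16, due 16, tardiness 0
T5: 16→28, due 17, tardiness 11
T4: 28→43, due 18, tardiness 25
T2: 43→61, due 32, tardiness 29
T1: 61→77, due 39, tardiness 38
Sum = 0+0+11+25+29+38 = 103.
SPT (increasing processing time): T3 T5 T6 T4 T1 T2.
T3: 0→2, due 16, tardiness 0
T5: 2→14, due 17, tardiness 0
T6: 14→28, due 14, tardiness 14
T4: 28→43, due 18, tardiness 25
T1: 43→59, due 39, tardiness 20
T2: 59→77, due 32, tardiness 45
Sum = 0+0+14+25+20+45 = 104.
Difference = 103 − 104 = -1.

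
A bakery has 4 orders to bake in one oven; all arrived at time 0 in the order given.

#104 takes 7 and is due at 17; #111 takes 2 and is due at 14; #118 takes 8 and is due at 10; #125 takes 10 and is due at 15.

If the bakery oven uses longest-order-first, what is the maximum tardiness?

LPT (decreasing processing time): #125 #118 #104 #111.
#125: 0→10, due 15, tardiness 0
#118: 10→18, due 10, tardiness 8
#104: 18→25, due 17, tardiness 8
#111: 25→27, due 14, tardiness 13
Maximum = 13.

13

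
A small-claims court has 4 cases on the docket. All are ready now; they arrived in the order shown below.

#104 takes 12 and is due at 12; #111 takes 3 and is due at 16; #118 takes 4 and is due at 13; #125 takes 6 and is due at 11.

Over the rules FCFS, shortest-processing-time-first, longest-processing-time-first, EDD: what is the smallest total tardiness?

FIFO (arrival order): #104 #111 #118 #125.
#104: 0→12, due 12, tardiness 0
#111: 12→15, due 16, tardiness 0
#118: 15→19, due 13, tardiness 6
#125: 19→25, due 11, tardiness 14
Sum = 0+0+6+14 = 20.
SPT (increasing processing time): #111 #118 #125 #104.
#111: 0→3, due 16, tardiness 0
#118: 3→7, due 13, tardiness 0
#125: 7→13, due 11, tardiness 2
#104: 13→25, due 12, tardiness 13
Sum = 0+0+2+13 = 15.
LPT (decreasing processing time): #104 #125 #118 #111.
#104: 0→12, due 12, tardiness 0
#125: 12→18, due 11, tardiness 7
#118: 18→22, due 13, tardiness 9
#111: 22→25, due 16, tardiness 9
Sum = 0+7+9+9 = 25.
EDD (increasing due date): #125 #104 #118 #111.
#125: 0→6, due 11, tardiness 0
#104: 6→18, due 12, tardiness 6
#118: 18→22, due 13, tardiness 9
#111: 22→25, due 16, tardiness 9
Sum = 0+6+9+9 = 24.
FIFO 20, SPT 15, LPT 25, EDD 24 → minimum 15.

15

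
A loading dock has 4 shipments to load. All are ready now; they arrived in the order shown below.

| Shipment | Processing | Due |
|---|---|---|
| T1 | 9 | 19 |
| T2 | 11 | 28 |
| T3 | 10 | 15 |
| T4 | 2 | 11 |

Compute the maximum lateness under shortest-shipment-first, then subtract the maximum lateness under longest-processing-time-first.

SPT (increasing processing time): T4 T1 T3 T2.
T4: 0→2, due 11, lateness -9
T1: 2→11, due 19, lateness -8
T3: 11→21, due 15, lateness 6
T2: 21→32, due 28, lateness 4
Maximum = 6.
LPT (decreasing processing time): T2 T3 T1 T4.
T2: 0→11, due 28, lateness -17
T3: 11→21, due 15, lateness 6
T1: 21→30, due 19, lateness 11
T4: 30→32, due 11, lateness 21
Maximum = 21.
Difference = 6 − 21 = -15.

-15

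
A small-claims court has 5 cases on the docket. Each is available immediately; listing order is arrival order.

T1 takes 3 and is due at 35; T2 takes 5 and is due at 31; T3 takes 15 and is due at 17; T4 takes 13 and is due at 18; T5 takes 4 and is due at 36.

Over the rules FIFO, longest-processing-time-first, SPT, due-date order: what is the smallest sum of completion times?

FIFO (arrival order): T1 T2 T3 T4 T5.
T1: 0→3
T2: 3→8
T3: 8→23
T4: 23→36
T5: 36→40
Sum = 3+8+23+36+40 = 110.
LPT (decreasing processing time): T3 T4 T2 T5 T1.
T3: 0→15
T4: 15→28
T2: 28→33
T5: 33→37
T1: 37→40
Sum = 15+28+33+37+40 = 153.
SPT (increasing processing time): T1 T5 T2 T4 T3.
T1: 0→3
T5: 3→7
T2: 7→12
T4: 12→25
T3: 25→40
Sum = 3+7+12+25+40 = 87.
EDD (increasing due date): T3 T4 T2 T1 T5.
T3: 0→15
T4: 15→28
T2: 28→33
T1: 33→36
T5: 36→40
Sum = 15+28+33+36+40 = 152.
FIFO 110, LPT 153, SPT 87, EDD 152 → minimum 87.

87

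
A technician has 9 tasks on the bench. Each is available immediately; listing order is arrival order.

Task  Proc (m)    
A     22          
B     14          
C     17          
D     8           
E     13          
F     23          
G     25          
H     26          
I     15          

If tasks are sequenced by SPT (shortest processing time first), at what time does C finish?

67

SPT (increasing processing time): D E B I C A F G H.
D: 0→8
E: 8→21
B: 21→35
I: 35→50
C: 50→67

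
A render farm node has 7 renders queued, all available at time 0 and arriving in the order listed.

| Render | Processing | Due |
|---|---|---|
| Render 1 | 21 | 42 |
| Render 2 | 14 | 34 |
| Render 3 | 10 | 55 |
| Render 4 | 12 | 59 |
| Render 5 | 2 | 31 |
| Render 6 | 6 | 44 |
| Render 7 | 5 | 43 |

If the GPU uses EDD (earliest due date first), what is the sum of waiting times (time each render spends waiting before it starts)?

EDD (increasing due date): Render 5 Render 2 Render 1 Render 7 Render 6 Render 3 Render 4.
Render 5: waits 0, runs 0→2
Render 2: waits 2, runs 2→16
Render 1: waits 16, runs 16→37
Render 7: waits 37, runs 37→42
Render 6: waits 42, runs 42→48
Render 3: waits 48, runs 48→58
Render 4: waits 58, runs 58→70
Sum = 0+2+16+37+42+48+58 = 203.

203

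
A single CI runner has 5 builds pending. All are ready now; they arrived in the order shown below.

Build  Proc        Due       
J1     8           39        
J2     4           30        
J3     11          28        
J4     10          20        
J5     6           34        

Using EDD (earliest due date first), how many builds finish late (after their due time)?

EDD (increasing due date): J4 J3 J2 J5 J1.
J4: 0→10, due 20, tardiness 0
J3: 10→21, due 28, tardiness 0
J2: 21→25, due 30, tardiness 0
J5: 25→31, due 34, tardiness 0
J1: 31→39, due 39, tardiness 0
Late builds: 0.

0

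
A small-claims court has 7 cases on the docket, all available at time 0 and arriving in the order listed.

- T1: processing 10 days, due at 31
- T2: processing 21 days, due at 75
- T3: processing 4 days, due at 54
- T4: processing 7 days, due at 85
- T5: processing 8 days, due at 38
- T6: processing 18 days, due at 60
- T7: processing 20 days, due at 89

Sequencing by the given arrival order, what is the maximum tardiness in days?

FIFO (arrival order): T1 T2 T3 T4 T5 T6 T7.
T1: 0→10, due 31, tardiness 0
T2: 10→31, due 75, tardiness 0
T3: 31→35, due 54, tardiness 0
T4: 35→42, due 85, tardiness 0
T5: 42→50, due 38, tardiness 12
T6: 50→68, due 60, tardiness 8
T7: 68→88, due 89, tardiness 0
Maximum = 12.

12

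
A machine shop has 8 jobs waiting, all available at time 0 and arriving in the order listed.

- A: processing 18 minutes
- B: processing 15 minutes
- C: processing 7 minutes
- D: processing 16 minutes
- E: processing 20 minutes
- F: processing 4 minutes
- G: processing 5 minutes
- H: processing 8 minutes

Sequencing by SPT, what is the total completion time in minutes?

SPT (increasing processing time): F G C H B D A E.
F: 0→4
G: 4→9
C: 9→16
H: 16→24
B: 24→39
D: 39→55
A: 55→73
E: 73→93
Sum = 4+9+16+24+39+55+73+93 = 313.

313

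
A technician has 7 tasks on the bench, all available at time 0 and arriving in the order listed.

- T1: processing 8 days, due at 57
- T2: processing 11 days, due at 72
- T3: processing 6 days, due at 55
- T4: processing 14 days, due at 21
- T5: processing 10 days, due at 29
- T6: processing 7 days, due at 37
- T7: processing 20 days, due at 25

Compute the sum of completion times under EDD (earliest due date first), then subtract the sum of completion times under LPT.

EDD (increasing due date): T4 T7 T5 T6 T3 T1 T2.
T4: 0→14
T7: 14→34
T5: 34→44
T6: 44→51
T3: 51→57
T1: 57→65
T2: 65→76
Sum = 14+34+44+51+57+65+76 = 341.
LPT (decreasing processing time): T7 T4 T2 T5 T1 T6 T3.
T7: 0→20
T4: 20→34
T2: 34→45
T5: 45→55
T1: 55→63
T6: 63→70
T3: 70→76
Sum = 20+34+45+55+63+70+76 = 363.
Difference = 341 − 363 = -22.

-22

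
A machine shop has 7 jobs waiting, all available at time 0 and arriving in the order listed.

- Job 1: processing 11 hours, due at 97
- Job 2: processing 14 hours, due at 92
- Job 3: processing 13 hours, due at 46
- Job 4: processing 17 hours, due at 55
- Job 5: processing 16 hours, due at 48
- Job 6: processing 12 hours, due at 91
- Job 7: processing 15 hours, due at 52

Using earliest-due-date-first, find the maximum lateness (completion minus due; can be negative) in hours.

6

EDD (increasing due date): Job 3 Job 5 Job 7 Job 4 Job 6 Job 2 Job 1.
Job 3: 0→13, due 46, lateness -33
Job 5: 13→29, due 48, lateness -19
Job 7: 29→44, due 52, lateness -8
Job 4: 44→61, due 55, lateness 6
Job 6: 61→73, due 91, lateness -18
Job 2: 73→87, due 92, lateness -5
Job 1: 87→98, due 97, lateness 1
Maximum = 6.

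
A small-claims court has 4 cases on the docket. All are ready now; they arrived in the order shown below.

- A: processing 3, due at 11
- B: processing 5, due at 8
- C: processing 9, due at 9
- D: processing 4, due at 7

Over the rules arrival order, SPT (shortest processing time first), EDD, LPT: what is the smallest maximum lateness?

FIFO (arrival order): A B C D.
A: 0→3, due 11, lateness -8
B: 3→8, due 8, lateness 0
C: 8→17, due 9, lateness 8
D: 17→21, due 7, lateness 14
Maximum = 14.
SPT (increasing processing time): A D B C.
A: 0→3, due 11, lateness -8
D: 3→7, due 7, lateness 0
B: 7→12, due 8, lateness 4
C: 12→21, due 9, lateness 12
Maximum = 12.
EDD (increasing due date): D B C A.
D: 0→4, due 7, lateness -3
B: 4→9, due 8, lateness 1
C: 9→18, due 9, lateness 9
A: 18→21, due 11, lateness 10
Maximum = 10.
LPT (decreasing processing time): C B D A.
C: 0→9, due 9, lateness 0
B: 9→14, due 8, lateness 6
D: 14→18, due 7, lateness 11
A: 18→21, due 11, lateness 10
Maximum = 11.
FIFO 14, SPT 12, EDD 10, LPT 11 → minimum 10.

10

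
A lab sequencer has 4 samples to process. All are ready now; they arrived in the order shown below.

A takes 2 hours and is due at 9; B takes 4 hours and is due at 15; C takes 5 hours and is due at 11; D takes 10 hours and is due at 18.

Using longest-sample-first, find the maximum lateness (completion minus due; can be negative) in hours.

12

LPT (decreasing processing time): D C B A.
D: 0→10, due 18, lateness -8
C: 10→15, due 11, lateness 4
B: 15→19, due 15, lateness 4
A: 19→21, due 9, lateness 12
Maximum = 12.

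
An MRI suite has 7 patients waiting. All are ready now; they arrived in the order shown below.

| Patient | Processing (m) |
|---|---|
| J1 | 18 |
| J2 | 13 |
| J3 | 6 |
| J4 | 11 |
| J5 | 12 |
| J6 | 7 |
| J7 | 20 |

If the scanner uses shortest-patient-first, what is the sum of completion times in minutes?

282

SPT (increasing processing time): J3 J6 J4 J5 J2 J1 J7.
J3: 0→6
J6: 6→13
J4: 13→24
J5: 24→36
J2: 36→49
J1: 49→67
J7: 67→87
Sum = 6+13+24+36+49+67+87 = 282.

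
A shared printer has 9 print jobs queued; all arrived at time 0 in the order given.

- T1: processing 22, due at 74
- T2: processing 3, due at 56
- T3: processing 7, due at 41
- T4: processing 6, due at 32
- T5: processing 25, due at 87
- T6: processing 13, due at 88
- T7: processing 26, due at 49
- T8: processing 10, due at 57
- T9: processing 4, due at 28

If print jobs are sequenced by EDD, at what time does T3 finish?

EDD (increasing due date): T9 T4 T3 T7 T2 T8 T1 T5 T6.
T9: 0→4
T4: 4→10
T3: 10→17

17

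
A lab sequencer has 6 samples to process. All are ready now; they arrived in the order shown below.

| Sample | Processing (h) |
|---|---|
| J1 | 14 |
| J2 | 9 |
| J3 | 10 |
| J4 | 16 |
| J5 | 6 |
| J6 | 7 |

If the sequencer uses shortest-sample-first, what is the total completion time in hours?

181

SPT (increasing processing time): J5 J6 J2 J3 J1 J4.
J5: 0→6
J6: 6→13
J2: 13→22
J3: 22→32
J1: 32→46
J4: 46→62
Sum = 6+13+22+32+46+62 = 181.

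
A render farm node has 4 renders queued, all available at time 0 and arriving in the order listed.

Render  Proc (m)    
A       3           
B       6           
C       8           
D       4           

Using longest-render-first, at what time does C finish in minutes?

8

LPT (decreasing processing time): C B D A.
C: 0→8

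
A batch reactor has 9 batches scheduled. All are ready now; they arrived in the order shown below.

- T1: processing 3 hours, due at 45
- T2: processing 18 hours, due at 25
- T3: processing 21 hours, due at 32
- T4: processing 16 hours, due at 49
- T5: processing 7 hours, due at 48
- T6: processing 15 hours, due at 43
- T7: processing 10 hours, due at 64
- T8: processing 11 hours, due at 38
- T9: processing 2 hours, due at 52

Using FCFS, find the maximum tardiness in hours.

FIFO (arrival order): T1 T2 T3 T4 T5 T6 T7 T8 T9.
T1: 0→3, due 45, tardiness 0
T2: 3→21, due 25, tardiness 0
T3: 21→42, due 32, tardiness 10
T4: 42→58, due 49, tardiness 9
T5: 58→65, due 48, tardiness 17
T6: 65→80, due 43, tardiness 37
T7: 80→90, due 64, tardiness 26
T8: 90→101, due 38, tardiness 63
T9: 101→103, due 52, tardiness 51
Maximum = 63.

63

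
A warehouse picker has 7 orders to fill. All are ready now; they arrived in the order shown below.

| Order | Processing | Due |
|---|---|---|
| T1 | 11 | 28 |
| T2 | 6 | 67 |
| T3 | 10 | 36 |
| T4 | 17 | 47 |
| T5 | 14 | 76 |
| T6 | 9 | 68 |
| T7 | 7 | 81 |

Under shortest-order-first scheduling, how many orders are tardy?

2

SPT (increasing processing time): T2 T7 T6 T3 T1 T5 T4.
T2: 0→6, due 67, tardiness 0
T7: 6→13, due 81, tardiness 0
T6: 13→22, due 68, tardiness 0
T3: 22→32, due 36, tardiness 0
T1: 32→43, due 28, tardiness 15
T5: 43→57, due 76, tardiness 0
T4: 57→74, due 47, tardiness 27
Late orders: 2.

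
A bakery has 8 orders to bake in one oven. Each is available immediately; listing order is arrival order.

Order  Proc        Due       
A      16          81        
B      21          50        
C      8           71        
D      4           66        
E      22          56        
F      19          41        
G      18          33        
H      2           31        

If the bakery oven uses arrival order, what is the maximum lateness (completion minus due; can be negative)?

79

FIFO (arrival order): A B C D E F G H.
A: 0→16, due 81, lateness -65
B: 16→37, due 50, lateness -13
C: 37→45, due 71, lateness -26
D: 45→49, due 66, lateness -17
E: 49→71, due 56, lateness 15
F: 71→90, due 41, lateness 49
G: 90→108, due 33, lateness 75
H: 108→110, due 31, lateness 79
Maximum = 79.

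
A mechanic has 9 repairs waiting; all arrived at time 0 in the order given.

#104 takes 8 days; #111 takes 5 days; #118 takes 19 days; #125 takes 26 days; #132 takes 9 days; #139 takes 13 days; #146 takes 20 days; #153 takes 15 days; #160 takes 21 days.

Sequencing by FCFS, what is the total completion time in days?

FIFO (arrival order): #104 #111 #118 #125 #132 #139 #146 #153 #160.
#104: 0→8
#111: 8→13
#118: 13→32
#125: 32→58
#132: 58→67
#139: 67→80
#146: 80→100
#153: 100→115
#160: 115→136
Sum = 8+13+32+58+67+80+100+115+136 = 609.

609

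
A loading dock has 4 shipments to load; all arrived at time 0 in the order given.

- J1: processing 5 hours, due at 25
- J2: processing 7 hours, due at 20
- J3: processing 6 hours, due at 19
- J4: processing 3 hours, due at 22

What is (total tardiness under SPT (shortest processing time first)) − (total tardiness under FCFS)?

SPT (increasing processing time): J4 J1 J3 J2.
J4: 0→3, due 22, tardiness 0
J1: 3→8, due 25, tardiness 0
J3: 8→14, due 19, tardiness 0
J2: 14→21, due 20, tardiness 1
Sum = 0+0+0+1 = 1.
FIFO (arrival order): J1 J2 J3 J4.
J1: 0→5, due 25, tardiness 0
J2: 5→12, due 20, tardiness 0
J3: 12→18, due 19, tardiness 0
J4: 18→21, due 22, tardiness 0
Sum = 0+0+0+0 = 0.
Difference = 1 − 0 = 1.

1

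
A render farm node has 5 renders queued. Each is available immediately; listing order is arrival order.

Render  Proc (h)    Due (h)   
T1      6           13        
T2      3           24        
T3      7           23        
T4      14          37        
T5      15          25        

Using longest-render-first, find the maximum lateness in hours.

29

LPT (decreasing processing time): T5 T4 T3 T1 T2.
T5: 0→15, due 25, lateness -10
T4: 15→29, due 37, lateness -8
T3: 29→36, due 23, lateness 13
T1: 36→42, due 13, lateness 29
T2: 42→45, due 24, lateness 21
Maximum = 29.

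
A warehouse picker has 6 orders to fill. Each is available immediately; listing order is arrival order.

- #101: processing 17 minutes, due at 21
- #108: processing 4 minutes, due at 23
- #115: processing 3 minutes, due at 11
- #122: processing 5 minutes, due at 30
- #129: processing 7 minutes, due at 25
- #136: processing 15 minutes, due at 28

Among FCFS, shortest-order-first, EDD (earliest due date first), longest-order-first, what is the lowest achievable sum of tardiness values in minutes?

36

FIFO (arrival order): #101 #108 #115 #122 #129 #136.
#101: 0→17, due 21, tardiness 0
#108: 17→21, due 23, tardiness 0
#115: 21→24, due 11, tardiness 13
#122: 24→29, due 30, tardiness 0
#129: 29→36, due 25, tardiness 11
#136: 36→51, due 28, tardiness 23
Sum = 0+0+13+0+11+23 = 47.
SPT (increasing processing time): #115 #108 #122 #129 #136 #101.
#115: 0→3, due 11, tardiness 0
#108: 3→7, due 23, tardiness 0
#122: 7→12, due 30, tardiness 0
#129: 12→19, due 25, tardiness 0
#136: 19→34, due 28, tardiness 6
#101: 34→51, due 21, tardiness 30
Sum = 0+0+0+0+6+30 = 36.
EDD (increasing due date): #115 #101 #108 #129 #136 #122.
#115: 0→3, due 11, tardiness 0
#101: 3→20, due 21, tardiness 0
#108: 20→24, due 23, tardiness 1
#129: 24→31, due 25, tardiness 6
#136: 31→46, due 28, tardiness 18
#122: 46→51, due 30, tardiness 21
Sum = 0+0+1+6+18+21 = 46.
LPT (decreasing processing time): #101 #136 #129 #122 #108 #115.
#101: 0→17, due 21, tardiness 0
#136: 17→32, due 28, tardiness 4
#129: 32→39, due 25, tardiness 14
#122: 39→44, due 30, tardiness 14
#108: 44→48, due 23, tardiness 25
#115: 48→51, due 11, tardiness 40
Sum = 0+4+14+14+25+40 = 97.
FIFO 47, SPT 36, EDD 46, LPT 97 → minimum 36.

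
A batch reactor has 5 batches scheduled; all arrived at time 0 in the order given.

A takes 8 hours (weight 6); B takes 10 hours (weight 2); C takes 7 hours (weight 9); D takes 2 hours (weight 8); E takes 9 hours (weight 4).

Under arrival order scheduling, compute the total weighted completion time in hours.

669

FIFO (arrival order): A B C D E.
A: finishes 8, weight 6, w·C = 48
B: finishes 18, weight 2, w·C = 36
C: finishes 25, weight 9, w·C = 225
D: finishes 27, weight 8, w·C = 216
E: finishes 36, weight 4, w·C = 144
Sum = 48+36+225+216+144 = 669.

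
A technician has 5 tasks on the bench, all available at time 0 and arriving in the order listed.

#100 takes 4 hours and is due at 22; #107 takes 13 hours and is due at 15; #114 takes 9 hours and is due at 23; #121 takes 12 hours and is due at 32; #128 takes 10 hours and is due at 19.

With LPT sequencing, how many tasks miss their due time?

3

LPT (decreasing processing time): #107 #121 #128 #114 #100.
#107: 0→13, due 15, tardiness 0
#121: 13→25, due 32, tardiness 0
#128: 25→35, due 19, tardiness 16
#114: 35→44, due 23, tardiness 21
#100: 44→48, due 22, tardiness 26
Late tasks: 3.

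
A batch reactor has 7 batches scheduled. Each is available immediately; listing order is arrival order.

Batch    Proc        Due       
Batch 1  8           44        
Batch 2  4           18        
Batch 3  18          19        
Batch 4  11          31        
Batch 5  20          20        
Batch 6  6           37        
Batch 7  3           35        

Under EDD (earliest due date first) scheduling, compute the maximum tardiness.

26

EDD (increasing due date): Batch 2 Batch 3 Batch 5 Batch 4 Batch 7 Batch 6 Batch 1.
Batch 2: 0→4, due 18, tardiness 0
Batch 3: 4→22, due 19, tardiness 3
Batch 5: 22→42, due 20, tardiness 22
Batch 4: 42→53, due 31, tardiness 22
Batch 7: 53→56, due 35, tardiness 21
Batch 6: 56→62, due 37, tardiness 25
Batch 1: 62→70, due 44, tardiness 26
Maximum = 26.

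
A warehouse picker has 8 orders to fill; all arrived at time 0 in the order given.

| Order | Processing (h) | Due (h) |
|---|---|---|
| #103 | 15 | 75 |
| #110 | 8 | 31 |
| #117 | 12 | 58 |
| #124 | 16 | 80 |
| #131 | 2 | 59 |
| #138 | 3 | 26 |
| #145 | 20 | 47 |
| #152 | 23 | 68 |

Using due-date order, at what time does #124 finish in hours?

EDD (increasing due date): #138 #110 #145 #117 #131 #152 #103 #124.
#138: 0→3
#110: 3→11
#145: 11→31
#117: 31→43
#131: 43→45
#152: 45→68
#103: 68→83
#124: 83→99

99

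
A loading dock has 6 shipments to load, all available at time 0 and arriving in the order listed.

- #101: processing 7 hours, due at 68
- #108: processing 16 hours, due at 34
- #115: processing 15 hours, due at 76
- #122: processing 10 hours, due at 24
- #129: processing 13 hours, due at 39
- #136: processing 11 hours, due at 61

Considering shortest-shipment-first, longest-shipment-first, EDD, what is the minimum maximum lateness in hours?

SPT (increasing processing time): #101 #122 #136 #129 #115 #108.
#101: 0→7, due 68, lateness -61
#122: 7→17, due 24, lateness -7
#136: 17→28, due 61, lateness -33
#129: 28→41, due 39, lateness 2
#115: 41→56, due 76, lateness -20
#108: 56→72, due 34, lateness 38
Maximum = 38.
LPT (decreasing processing time): #108 #115 #129 #136 #122 #101.
#108: 0→16, due 34, lateness -18
#115: 16→31, due 76, lateness -45
#129: 31→44, due 39, lateness 5
#136: 44→55, due 61, lateness -6
#122: 55→65, due 24, lateness 41
#101: 65→72, due 68, lateness 4
Maximum = 41.
EDD (increasing due date): #122 #108 #129 #136 #101 #115.
#122: 0→10, due 24, lateness -14
#108: 10→26, due 34, lateness -8
#129: 26→39, due 39, lateness 0
#136: 39→50, due 61, lateness -11
#101: 50→57, due 68, lateness -11
#115: 57→72, due 76, lateness -4
Maximum = 0.
SPT 38, LPT 41, EDD 0 → minimum 0.

0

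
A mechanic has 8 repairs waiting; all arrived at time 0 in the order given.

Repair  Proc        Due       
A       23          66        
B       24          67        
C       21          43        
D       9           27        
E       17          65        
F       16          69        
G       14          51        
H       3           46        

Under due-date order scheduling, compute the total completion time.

EDD (increasing due date): D C H G E A B F.
D: 0→9
C: 9→30
H: 30→33
G: 33→47
E: 47→64
A: 64→87
B: 87→111
F: 111→127
Sum = 9+30+33+47+64+87+111+127 = 508.

508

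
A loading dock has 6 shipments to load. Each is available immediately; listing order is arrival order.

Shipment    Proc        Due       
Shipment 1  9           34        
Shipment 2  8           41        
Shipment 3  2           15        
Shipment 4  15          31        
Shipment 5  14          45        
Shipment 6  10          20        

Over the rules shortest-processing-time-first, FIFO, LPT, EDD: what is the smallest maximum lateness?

13

SPT (increasing processing time): Shipment 3 Shipment 2 Shipment 1 Shipment 6 Shipment 5 Shipment 4.
Shipment 3: 0→2, due 15, lateness -13
Shipment 2: 2→10, due 41, lateness -31
Shipment 1: 10→19, due 34, lateness -15
Shipment 6: 19→29, due 20, lateness 9
Shipment 5: 29→43, due 45, lateness -2
Shipment 4: 43→58, due 31, lateness 27
Maximum = 27.
FIFO (arrival order): Shipment 1 Shipment 2 Shipment 3 Shipment 4 Shipment 5 Shipment 6.
Shipment 1: 0→9, due 34, lateness -25
Shipment 2: 9→17, due 41, lateness -24
Shipment 3: 17→19, due 15, lateness 4
Shipment 4: 19→34, due 31, lateness 3
Shipment 5: 34→48, due 45, lateness 3
Shipment 6: 48→58, due 20, lateness 38
Maximum = 38.
LPT (decreasing processing time): Shipment 4 Shipment 5 Shipment 6 Shipment 1 Shipment 2 Shipment 3.
Shipment 4: 0→15, due 31, lateness -16
Shipment 5: 15→29, due 45, lateness -16
Shipment 6: 29→39, due 20, lateness 19
Shipment 1: 39→48, due 34, lateness 14
Shipment 2: 48→56, due 41, lateness 15
Shipment 3: 56→58, due 15, lateness 43
Maximum = 43.
EDD (increasing due date): Shipment 3 Shipment 6 Shipment 4 Shipment 1 Shipment 2 Shipment 5.
Shipment 3: 0→2, due 15, lateness -13
Shipment 6: 2→12, due 20, lateness -8
Shipment 4: 12→27, due 31, lateness -4
Shipment 1: 27→36, due 34, lateness 2
Shipment 2: 36→44, due 41, lateness 3
Shipment 5: 44→58, due 45, lateness 13
Maximum = 13.
SPT 27, FIFO 38, LPT 43, EDD 13 → minimum 13.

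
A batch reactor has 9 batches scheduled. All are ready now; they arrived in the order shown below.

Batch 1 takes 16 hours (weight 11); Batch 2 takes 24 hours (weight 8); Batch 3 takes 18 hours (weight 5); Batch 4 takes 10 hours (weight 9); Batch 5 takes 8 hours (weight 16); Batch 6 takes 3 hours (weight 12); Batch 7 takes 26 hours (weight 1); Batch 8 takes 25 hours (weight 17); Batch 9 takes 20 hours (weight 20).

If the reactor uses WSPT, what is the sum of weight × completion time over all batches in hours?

4840

WSPT (decreasing weight/processing-time ratio): Batch 6 Batch 5 Batch 9 Batch 4 Batch 1 Batch 8 Batch 2 Batch 3 Batch 7.
Batch 6: finishes 3, weight 12, w·C = 36
Batch 5: finishes 11, weight 16, w·C = 176
Batch 9: finishes 31, weight 20, w·C = 620
Batch 4: finishes 41, weight 9, w·C = 369
Batch 1: finishes 57, weight 11, w·C = 627
Batch 8: finishes 82, weight 17, w·C = 1394
Batch 2: finishes 106, weight 8, w·C = 848
Batch 3: finishes 124, weight 5, w·C = 620
Batch 7: finishes 150, weight 1, w·C = 150
Sum = 36+176+620+369+627+1394+848+620+150 = 4840.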